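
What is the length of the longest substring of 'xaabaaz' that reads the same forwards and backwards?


Scanning 'xaabaaz' for palindromic substrings.
Substring at positions 1-5: 'aabaa'.
Check: reverse('aabaa') = 'aabaa' -> palindrome confirmed.
Neighbouring characters ('x' / 'z') break symmetry, so it cannot extend further.
No longer palindromic substring exists; longest length = 5

5


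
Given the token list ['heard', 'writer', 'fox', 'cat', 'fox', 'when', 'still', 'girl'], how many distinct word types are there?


Listing all tokens and tracking unique types:
  Token 1: 'heard' -> NEW (unique so far: 1)
  Token 2: 'writer' -> NEW (unique so far: 2)
  Token 3: 'fox' -> NEW (unique so far: 3)
  Token 4: 'cat' -> NEW (unique so far: 4)
  Token 5: 'fox' -> duplicate (unique so far: 4)
  Token 6: 'when' -> NEW (unique so far: 5)
  Token 7: 'still' -> NEW (unique so far: 6)
  Token 8: 'girl' -> NEW (unique so far: 7)
Unique types: ('cat', 'fox', 'girl', 'heard', 'still', 'when', 'writer')
Vocabulary size: 7

7


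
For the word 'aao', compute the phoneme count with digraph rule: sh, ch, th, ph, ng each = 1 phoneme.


Parsing 'aao' greedily, digraphs first:
  'a' -> vowel phoneme (phonemes so far: 1)
  'a' -> vowel phoneme (phonemes so far: 2)
  'o' -> vowel phoneme (phonemes so far: 3)
Total phonemes: 3

3


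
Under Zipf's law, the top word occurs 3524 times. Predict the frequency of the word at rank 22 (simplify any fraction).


Zipf's law: freq(rank) = f1 / rank
f1 = 3524, rank = 22
freq = 3524 / 22
GCD(3524, 22) = 2
Simplified: 1762/11

1762/11


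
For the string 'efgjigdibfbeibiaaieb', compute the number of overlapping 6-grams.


String 'efgjigdibfbeibiaaieb' has length L = 20.
Number of overlapping n-grams = L - n + 1
Substituting: 20 - 6 + 1 = 15

15


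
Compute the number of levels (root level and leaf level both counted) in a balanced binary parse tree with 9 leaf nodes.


In a balanced binary tree with n leaves the deepest leaf is ceil(log2(n)) edges below the root,
so counting node levels inclusive of root and leaves gives ceil(log2(n)) + 1 levels.
log2(9) = 3.1699
ceil(3.1699) = 4
levels = 4 + 1 = 5

5


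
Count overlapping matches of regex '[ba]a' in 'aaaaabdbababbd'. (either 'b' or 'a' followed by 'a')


Pattern: [ba]a means either 'b' or 'a' followed by 'a'.
Scanning 'aaaaabdbababbd' position-by-position:
  Pos 0: window 'aa' -> MATCH
  Pos 1: window 'aa' -> MATCH
  Pos 2: window 'aa' -> MATCH
  Pos 3: window 'aa' -> MATCH
  Pos 4: window 'ab' -> no
  Pos 5: window 'bd' -> no
  Pos 6: window 'db' -> no
  Pos 7: window 'ba' -> MATCH
  Pos 8: window 'ab' -> no
  Pos 9: window 'ba' -> MATCH
  Pos 10: window 'ab' -> no
  Pos 11: window 'bb' -> no
  Pos 12: window 'bd' -> no
  Pos 13: window 'd' -> no
Total matches: 6

6


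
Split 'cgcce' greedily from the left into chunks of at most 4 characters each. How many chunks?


'cgcce' has 5 characters.
Chunking with max size 4:
  Chunk 1: 'cgcc' (positions 0-3)
  Chunk 2: 'e' (positions 4-4)
Total chunks: ceil(5 / 4) = 2

2


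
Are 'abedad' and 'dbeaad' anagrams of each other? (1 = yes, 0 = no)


Sort characters of 'abedad': 'aabdde'
Sort characters of 'dbeaad': 'aabdde'
Sorted forms match -> they ARE anagrams
Result: 1

1


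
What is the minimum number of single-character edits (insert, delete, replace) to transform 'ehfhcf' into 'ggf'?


Building DP table for s1='ehfhcf' (len 6) and s2='ggf' (len 3):
       g  g  f
    0  1  2  3
  e 1  1  2  3
  h 2  2  2  3
  f 3  3  3  2
  h 4  4  4  3
  c 5  5  5  4
  f 6  6  6  5
Edit distance = dp[6][3] = 5

5


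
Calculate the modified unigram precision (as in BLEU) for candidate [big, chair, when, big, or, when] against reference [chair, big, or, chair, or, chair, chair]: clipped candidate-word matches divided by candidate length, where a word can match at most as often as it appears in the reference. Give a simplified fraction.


Reference word counts: {'big': 1, 'chair': 4, 'or': 2}
Checking each candidate word (with clipping):
  'big' -> in reference (ref count 1, used 1/1) -> match (matches: 1)
  'chair' -> in reference (ref count 4, used 1/4) -> match (matches: 2)
  'when' -> not in reference -> no match (matches: 2)
  'big' -> ref count 1 already used up (1/1) -> clipped, no match (matches: 2)
  'or' -> in reference (ref count 2, used 1/2) -> match (matches: 3)
  'when' -> not in reference -> no match (matches: 3)
Clipped matches: 3, Candidate length: 6
Precision = 3/6 = 1/2

1/2


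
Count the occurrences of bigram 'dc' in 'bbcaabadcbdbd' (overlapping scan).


Scanning 'bbcaabadcbdbd' for bigram 'dc':
  Position 0: 'bb' -> no
  Position 1: 'bc' -> no
  Position 2: 'ca' -> no
  Position 3: 'aa' -> no
  Position 4: 'ab' -> no
  Position 5: 'ba' -> no
  Position 6: 'ad' -> no
  Position 7: 'dc' -> MATCH
  Position 8: 'cb' -> no
  Position 9: 'bd' -> no
  Position 10: 'db' -> no
  Position 11: 'bd' -> no
Total matches: 1

1


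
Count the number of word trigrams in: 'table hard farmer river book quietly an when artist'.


Word trigrams from [9] words:
  Trigram 1: (table hard farmer)
  Trigram 2: (hard farmer river)
  Trigram 3: (farmer river book)
  Trigram 4: (river book quietly)
  Trigram 5: (book quietly an)
  Trigram 6: (quietly an when)
  Trigram 7: (an when artist)
Total word trigrams: 9 - 2 = 7

7


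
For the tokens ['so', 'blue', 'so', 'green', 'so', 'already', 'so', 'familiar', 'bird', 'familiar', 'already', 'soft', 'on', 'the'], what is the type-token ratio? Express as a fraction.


Tokens: 14
Unique types: ('already', 'bird', 'blue', 'familiar', 'green', 'on', 'so', 'soft', 'the') = 9
TTR = 9/14
Already in lowest terms.

9/14


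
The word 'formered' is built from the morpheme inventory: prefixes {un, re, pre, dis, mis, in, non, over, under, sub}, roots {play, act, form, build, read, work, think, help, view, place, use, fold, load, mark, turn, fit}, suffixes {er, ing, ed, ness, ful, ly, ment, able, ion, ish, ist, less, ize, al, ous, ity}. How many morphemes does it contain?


Segmenting 'formered' against the inventory:
  'form' -> root (morpheme 1)
  'er' -> suffix (morpheme 2)
  'ed' -> suffix (morpheme 3)
Total morphemes: 3

3


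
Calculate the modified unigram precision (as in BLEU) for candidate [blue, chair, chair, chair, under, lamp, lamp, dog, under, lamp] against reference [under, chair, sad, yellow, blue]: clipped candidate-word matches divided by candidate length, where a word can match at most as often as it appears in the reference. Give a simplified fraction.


Reference word counts: {'blue': 1, 'chair': 1, 'sad': 1, 'under': 1, 'yellow': 1}
Checking each candidate word (with clipping):
  'blue' -> in reference (ref count 1, used 1/1) -> match (matches: 1)
  'chair' -> in reference (ref count 1, used 1/1) -> match (matches: 2)
  'chair' -> ref count 1 already used up (1/1) -> clipped, no match (matches: 2)
  'chair' -> ref count 1 already used up (1/1) -> clipped, no match (matches: 2)
  'under' -> in reference (ref count 1, used 1/1) -> match (matches: 3)
  'lamp' -> not in reference -> no match (matches: 3)
  'lamp' -> not in reference -> no match (matches: 3)
  'dog' -> not in reference -> no match (matches: 3)
  'under' -> ref count 1 already used up (1/1) -> clipped, no match (matches: 3)
  'lamp' -> not in reference -> no match (matches: 3)
Clipped matches: 3, Candidate length: 10
Precision = 3/10

3/10


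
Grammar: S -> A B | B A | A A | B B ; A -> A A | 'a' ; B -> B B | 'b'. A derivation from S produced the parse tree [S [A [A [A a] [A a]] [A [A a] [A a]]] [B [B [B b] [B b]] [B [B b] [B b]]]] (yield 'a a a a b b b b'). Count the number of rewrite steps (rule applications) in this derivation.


Every bracketed nonterminal node [X ...] in the tree is produced by exactly one rule application.
Reading the tree off as a leftmost derivation:
  Step 1: S  =>  A B   (applied S -> A B)
  Step 2: A B  =>  A A B   (applied A -> A A)
  Step 3: A A B  =>  A A A B   (applied A -> A A)
  Step 4: A A A B  =>  a A A B   (applied A -> a)
  Step 5: a A A B  =>  a a A B   (applied A -> a)
  Step 6: a a A B  =>  a a A A B   (applied A -> A A)
  Step 7: a a A A B  =>  a a a A B   (applied A -> a)
  Step 8: a a a A B  =>  a a a a B   (applied A -> a)
  Step 9: a a a a B  =>  a a a a B B   (applied B -> B B)
  Step 10: a a a a B B  =>  a a a a B B B   (applied B -> B B)
  Step 11: a a a a B B B  =>  a a a a b B B   (applied B -> b)
  Step 12: a a a a b B B  =>  a a a a b b B   (applied B -> b)
  Step 13: a a a a b b B  =>  a a a a b b B B   (applied B -> B B)
  Step 14: a a a a b b B B  =>  a a a a b b b B   (applied B -> b)
  Step 15: a a a a b b b B  =>  a a a a b b b b   (applied B -> b)
Final yield: a a a a b b b b
Total rewrite steps: 15

15


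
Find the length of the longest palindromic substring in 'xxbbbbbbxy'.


Scanning 'xxbbbbbbxy' for palindromic substrings.
Substring at positions 1-8: 'xbbbbbbx'.
Check: reverse('xbbbbbbx') = 'xbbbbbbx' -> palindrome confirmed.
Neighbouring characters ('x' / 'y') break symmetry, so it cannot extend further.
No longer palindromic substring exists; longest length = 8

8


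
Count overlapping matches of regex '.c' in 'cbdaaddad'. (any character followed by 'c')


Pattern: .c means any character followed by 'c'.
Scanning 'cbdaaddad' position-by-position:
  Pos 0: window 'cb' -> no
  Pos 1: window 'bd' -> no
  Pos 2: window 'da' -> no
  Pos 3: window 'aa' -> no
  Pos 4: window 'ad' -> no
  Pos 5: window 'dd' -> no
  Pos 6: window 'da' -> no
  Pos 7: window 'ad' -> no
  Pos 8: window 'd' -> no
Total matches: 0

0


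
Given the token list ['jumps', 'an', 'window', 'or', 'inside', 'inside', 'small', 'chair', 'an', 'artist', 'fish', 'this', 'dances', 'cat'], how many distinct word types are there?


Listing all tokens and tracking unique types:
  Token 1: 'jumps' -> NEW (unique so far: 1)
  Token 2: 'an' -> NEW (unique so far: 2)
  Token 3: 'window' -> NEW (unique so far: 3)
  Token 4: 'or' -> NEW (unique so far: 4)
  Token 5: 'inside' -> NEW (unique so far: 5)
  Token 6: 'inside' -> duplicate (unique so far: 5)
  Token 7: 'small' -> NEW (unique so far: 6)
  Token 8: 'chair' -> NEW (unique so far: 7)
  Token 9: 'an' -> duplicate (unique so far: 7)
  Token 10: 'artist' -> NEW (unique so far: 8)
  Token 11: 'fish' -> NEW (unique so far: 9)
  Token 12: 'this' -> NEW (unique so far: 10)
  Token 13: 'dances' -> NEW (unique so far: 11)
  Token 14: 'cat' -> NEW (unique so far: 12)
Unique types: ('an', 'artist', 'cat', 'chair', 'dances', 'fish', 'inside', 'jumps', 'or', 'small', 'this', 'window')
Vocabulary size: 12

12


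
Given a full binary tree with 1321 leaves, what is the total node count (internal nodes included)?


Leaf nodes (terminals): 1321
Internal nodes = n - 1 = 1321 - 1 = 1320
Total = leaves + internal = 1321 + 1320 = 2641

2641


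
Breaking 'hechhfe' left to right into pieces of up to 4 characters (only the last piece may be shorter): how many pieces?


'hechhfe' has 7 characters.
Chunking with max size 4:
  Chunk 1: 'hech' (positions 0-3)
  Chunk 2: 'hfe' (positions 4-6)
Total chunks: ceil(7 / 4) = 2

2


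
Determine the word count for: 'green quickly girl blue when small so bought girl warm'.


Counting words by splitting on spaces:
  Word 1: 'green'
  Word 2: 'quickly'
  Word 3: 'girl'
  Word 4: 'blue'
  Word 5: 'when'
  Word 6: 'small'
  Word 7: 'so'
  Word 8: 'bought'
  Word 9: 'girl'
  Word 10: 'warm'
Total words: 10

10


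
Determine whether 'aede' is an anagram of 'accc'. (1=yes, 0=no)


Sort characters of 'aede': 'adee'
Sort characters of 'accc': 'accc'
Sorted forms differ -> they are NOT anagrams
Result: 0

0


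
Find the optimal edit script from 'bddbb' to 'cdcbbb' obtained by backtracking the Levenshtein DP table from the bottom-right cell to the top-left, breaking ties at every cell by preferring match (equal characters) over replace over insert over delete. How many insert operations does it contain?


Edit distance = 3. Backtracking from cell (5, 6) with preference match > replace > insert > delete,
then listing the resulting alignment 'bddbb' -> 'cdcbbb' left to right:
  Step 1: replace b->c
  Step 2: keep 'd'
  Step 3: insert 'c' [insertion #1]
  Step 4: replace d->b
  Step 5: keep 'b'
  Step 6: keep 'b'
Total insertions: 1

1


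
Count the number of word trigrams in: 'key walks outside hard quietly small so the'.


Word trigrams from [8] words:
  Trigram 1: (key walks outside)
  Trigram 2: (walks outside hard)
  Trigram 3: (outside hard quietly)
  Trigram 4: (hard quietly small)
  Trigram 5: (quietly small so)
  Trigram 6: (small so the)
Total word trigrams: 8 - 2 = 6

6


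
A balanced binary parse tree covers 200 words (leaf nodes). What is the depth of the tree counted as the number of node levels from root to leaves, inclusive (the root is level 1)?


In a balanced binary tree with n leaves the deepest leaf is ceil(log2(n)) edges below the root,
so counting node levels inclusive of root and leaves gives ceil(log2(n)) + 1 levels.
log2(200) = 7.6439
ceil(7.6439) = 8
levels = 8 + 1 = 9

9


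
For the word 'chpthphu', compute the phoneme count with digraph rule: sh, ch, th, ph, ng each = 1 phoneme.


Parsing 'chpthphu' greedily, digraphs first:
  'ch' -> digraph (1 consonant phoneme) (phonemes so far: 1)
  'p' -> consonant phoneme (phonemes so far: 2)
  'th' -> digraph (1 consonant phoneme) (phonemes so far: 3)
  'ph' -> digraph (1 consonant phoneme) (phonemes so far: 4)
  'u' -> vowel phoneme (phonemes so far: 5)
Total phonemes: 5

5


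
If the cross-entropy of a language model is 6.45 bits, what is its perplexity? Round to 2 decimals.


Perplexity formula: PP = 2^H
H = 6.45
PP = 2^6.45
Decompose: 2^6.45 = 2^6 * 2^0.45
2^6 = 64, 2^0.45 ~ 1.3660403
PP ~ 64 * 1.3660403 = 87.4265792
Rounded to 2 decimals: 87.43

87.43


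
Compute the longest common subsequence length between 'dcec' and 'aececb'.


DP table for LCS of 'dcec' and 'aececb':
       a  e  c  e  c  b
    0  0  0  0  0  0  0
  d 0  0  0  0  0  0  0
  c 0  0  0  1  1  1  1
  e 0  0  1  1  2  2  2
  c 0  0  1  2  2  3  3
LCS: 'cec'
LCS length = 3

3


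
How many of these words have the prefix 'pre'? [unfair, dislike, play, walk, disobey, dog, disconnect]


Checking each word for prefix 'pre':
  'unfair' -> no (count: 0)
  'dislike' -> no (count: 0)
  'play' -> no (count: 0)
  'walk' -> no (count: 0)
  'disobey' -> no (count: 0)
  'dog' -> no (count: 0)
  'disconnect' -> no (count: 0)
Total with prefix 'pre': 0

0


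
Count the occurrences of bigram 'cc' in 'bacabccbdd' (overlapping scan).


Scanning 'bacabccbdd' for bigram 'cc':
  Position 0: 'ba' -> no
  Position 1: 'ac' -> no
  Position 2: 'ca' -> no
  Position 3: 'ab' -> no
  Position 4: 'bc' -> no
  Position 5: 'cc' -> MATCH
  Position 6: 'cb' -> no
  Position 7: 'bd' -> no
  Position 8: 'dd' -> no
Total matches: 1

1


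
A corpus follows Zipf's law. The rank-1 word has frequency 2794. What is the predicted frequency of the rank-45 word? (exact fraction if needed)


Zipf's law: freq(rank) = f1 / rank
f1 = 2794, rank = 45
freq = 2794 / 45
GCD(2794, 45) = 1
Simplified: 2794/45

2794/45


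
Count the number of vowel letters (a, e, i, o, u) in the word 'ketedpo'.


Scanning each character of 'ketedpo':
  Position 1: 'k' -> consonant (running count: 0)
  Position 2: 'e' -> vowel (running count: 1)
  Position 3: 't' -> consonant (running count: 1)
  Position 4: 'e' -> vowel (running count: 2)
  Position 5: 'd' -> consonant (running count: 2)
  Position 6: 'p' -> consonant (running count: 2)
  Position 7: 'o' -> vowel (running count: 3)
Total vowels: 3

3


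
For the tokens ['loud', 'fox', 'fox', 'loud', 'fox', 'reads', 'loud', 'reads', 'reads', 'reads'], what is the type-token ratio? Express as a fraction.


Tokens: 10
Unique types: ('fox', 'loud', 'reads') = 3
TTR = 3/10
Already in lowest terms.

3/10


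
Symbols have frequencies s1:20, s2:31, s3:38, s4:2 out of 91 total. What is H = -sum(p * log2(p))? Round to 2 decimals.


Computing entropy H = -sum(p_i * log2(p_i)):
  s1: p = 20/91 = 0.2198, -p*log2(p) = 0.4804
  s2: p = 31/91 = 0.3407, -p*log2(p) = 0.5292
  s3: p = 38/91 = 0.4176, -p*log2(p) = 0.5261
  s4: p = 2/91 = 0.0220, -p*log2(p) = 0.1211
H = sum of terms = 1.6568
Rounded to 2 decimals: 1.66

1.66


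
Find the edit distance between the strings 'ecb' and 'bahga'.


Building DP table for s1='ecb' (len 3) and s2='bahga' (len 5):
       b  a  h  g  a
    0  1  2  3  4  5
  e 1  1  2  3  4  5
  c 2  2  2  3  4  5
  b 3  2  3  3  4  5
Edit distance = dp[3][5] = 5

5


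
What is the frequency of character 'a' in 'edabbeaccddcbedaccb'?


Scanning 'edabbeaccddcbedaccb' for 'a':
  Position 2: 'a' -> MATCH (count: 1)
  Position 6: 'a' -> MATCH (count: 2)
  Position 15: 'a' -> MATCH (count: 3)
Total occurrences of 'a': 3

3


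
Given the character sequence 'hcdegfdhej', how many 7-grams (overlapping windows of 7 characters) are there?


String 'hcdegfdhej' has length L = 10.
Number of overlapping n-grams = L - n + 1
Substituting: 10 - 7 + 1 = 4

4


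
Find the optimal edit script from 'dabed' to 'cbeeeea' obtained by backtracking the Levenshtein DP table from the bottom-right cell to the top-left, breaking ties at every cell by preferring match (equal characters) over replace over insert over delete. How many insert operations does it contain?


Edit distance = 6. Backtracking from cell (5, 7) with preference match > replace > insert > delete,
then listing the resulting alignment 'dabed' -> 'cbeeeea' left to right:
  Step 1: insert 'c' [insertion #1]
  Step 2: insert 'b' [insertion #2]
  Step 3: replace d->e
  Step 4: replace a->e
  Step 5: replace b->e
  Step 6: keep 'e'
  Step 7: replace d->a
Total insertions: 2

2


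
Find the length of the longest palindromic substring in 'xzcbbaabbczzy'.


Scanning 'xzcbbaabbczzy' for palindromic substrings.
Substring at positions 1-10: 'zcbbaabbcz'.
Check: reverse('zcbbaabbcz') = 'zcbbaabbcz' -> palindrome confirmed.
Neighbouring characters ('x' / 'z') break symmetry, so it cannot extend further.
No longer palindromic substring exists; longest length = 10

10


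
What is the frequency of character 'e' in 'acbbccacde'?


Scanning 'acbbccacde' for 'e':
  Position 9: 'e' -> MATCH (count: 1)
Total occurrences of 'e': 1

1


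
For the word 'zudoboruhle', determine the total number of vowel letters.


Scanning each character of 'zudoboruhle':
  Position 1: 'z' -> consonant (running count: 0)
  Position 2: 'u' -> vowel (running count: 1)
  Position 3: 'd' -> consonant (running count: 1)
  Position 4: 'o' -> vowel (running count: 2)
  Position 5: 'b' -> consonant (running count: 2)
  Position 6: 'o' -> vowel (running count: 3)
  Position 7: 'r' -> consonant (running count: 3)
  Position 8: 'u' -> vowel (running count: 4)
  Position 9: 'h' -> consonant (running count: 4)
  Position 10: 'l' -> consonant (running count: 4)
  Position 11: 'e' -> vowel (running count: 5)
Total vowels: 5

5


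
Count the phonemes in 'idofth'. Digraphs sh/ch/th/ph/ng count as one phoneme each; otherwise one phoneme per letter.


Parsing 'idofth' greedily, digraphs first:
  'i' -> vowel phoneme (phonemes so far: 1)
  'd' -> consonant phoneme (phonemes so far: 2)
  'o' -> vowel phoneme (phonemes so far: 3)
  'f' -> consonant phoneme (phonemes so far: 4)
  'th' -> digraph (1 consonant phoneme) (phonemes so far: 5)
Total phonemes: 5

5


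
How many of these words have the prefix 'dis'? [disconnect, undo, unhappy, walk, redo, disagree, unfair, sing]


Checking each word for prefix 'dis':
  'disconnect' -> YES, starts with 'dis' (count: 1)
  'undo' -> no (count: 1)
  'unhappy' -> no (count: 1)
  'walk' -> no (count: 1)
  'redo' -> no (count: 1)
  'disagree' -> YES, starts with 'dis' (count: 2)
  'unfair' -> no (count: 2)
  'sing' -> no (count: 2)
Total with prefix 'dis': 2

2


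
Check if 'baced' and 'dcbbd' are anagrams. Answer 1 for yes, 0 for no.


Sort characters of 'baced': 'abcde'
Sort characters of 'dcbbd': 'bbcdd'
Sorted forms differ -> they are NOT anagrams
Result: 0

0


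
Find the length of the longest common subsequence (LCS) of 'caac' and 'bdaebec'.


DP table for LCS of 'caac' and 'bdaebec':
       b  d  a  e  b  e  c
    0  0  0  0  0  0  0  0
  c 0  0  0  0  0  0  0  1
  a 0  0  0  1  1  1  1  1
  a 0  0  0  1  1  1  1  1
  c 0  0  0  1  1  1  1  2
LCS: 'ac'
LCS length = 2

2


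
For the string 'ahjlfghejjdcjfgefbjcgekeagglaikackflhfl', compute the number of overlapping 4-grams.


String 'ahjlfghejjdcjfgefbjcgekeagglaikackflhfl' has length L = 39.
Number of overlapping n-grams = L - n + 1
Substituting: 39 - 4 + 1 = 36

36


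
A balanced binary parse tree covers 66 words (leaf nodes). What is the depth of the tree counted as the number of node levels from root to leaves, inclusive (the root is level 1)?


In a balanced binary tree with n leaves the deepest leaf is ceil(log2(n)) edges below the root,
so counting node levels inclusive of root and leaves gives ceil(log2(n)) + 1 levels.
log2(66) = 6.0444
ceil(6.0444) = 7
levels = 7 + 1 = 8

8


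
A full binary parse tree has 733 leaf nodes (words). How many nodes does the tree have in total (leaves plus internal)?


Leaf nodes (terminals): 733
Internal nodes = n - 1 = 733 - 1 = 732
Total = leaves + internal = 733 + 732 = 1465

1465


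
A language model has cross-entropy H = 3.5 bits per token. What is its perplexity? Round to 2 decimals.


Perplexity formula: PP = 2^H
H = 3.5
PP = 2^3.5
Decompose: 2^3.5 = 2^3 * 2^0.5 = 2^3 * sqrt(2)
2^3 = 8, sqrt(2) ~ 1.4142136
PP ~ 8 * 1.4142136 = 11.3137088
Rounded to 2 decimals: 11.31

11.31


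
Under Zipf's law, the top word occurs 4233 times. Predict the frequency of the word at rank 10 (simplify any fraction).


Zipf's law: freq(rank) = f1 / rank
f1 = 4233, rank = 10
freq = 4233 / 10
GCD(4233, 10) = 1
Simplified: 4233/10

4233/10


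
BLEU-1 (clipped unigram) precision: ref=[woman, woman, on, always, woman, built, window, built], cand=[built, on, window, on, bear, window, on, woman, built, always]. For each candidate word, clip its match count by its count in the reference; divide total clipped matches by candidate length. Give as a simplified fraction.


Reference word counts: {'always': 1, 'built': 2, 'on': 1, 'window': 1, 'woman': 3}
Checking each candidate word (with clipping):
  'built' -> in reference (ref count 2, used 1/2) -> match (matches: 1)
  'on' -> in reference (ref count 1, used 1/1) -> match (matches: 2)
  'window' -> in reference (ref count 1, used 1/1) -> match (matches: 3)
  'on' -> ref count 1 already used up (1/1) -> clipped, no match (matches: 3)
  'bear' -> not in reference -> no match (matches: 3)
  'window' -> ref count 1 already used up (1/1) -> clipped, no match (matches: 3)
  'on' -> ref count 1 already used up (1/1) -> clipped, no match (matches: 3)
  'woman' -> in reference (ref count 3, used 1/3) -> match (matches: 4)
  'built' -> in reference (ref count 2, used 2/2) -> match (matches: 5)
  'always' -> in reference (ref count 1, used 1/1) -> match (matches: 6)
Clipped matches: 6, Candidate length: 10
Precision = 6/10 = 3/5

3/5


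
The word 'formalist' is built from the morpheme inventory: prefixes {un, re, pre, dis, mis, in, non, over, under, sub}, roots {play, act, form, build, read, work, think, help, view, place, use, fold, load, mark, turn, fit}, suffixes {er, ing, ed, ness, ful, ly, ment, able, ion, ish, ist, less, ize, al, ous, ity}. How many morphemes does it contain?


Segmenting 'formalist' against the inventory:
  'form' -> root (morpheme 1)
  'al' -> suffix (morpheme 2)
  'ist' -> suffix (morpheme 3)
Total morphemes: 3

3


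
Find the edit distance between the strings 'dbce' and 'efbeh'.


Building DP table for s1='dbce' (len 4) and s2='efbeh' (len 5):
       e  f  b  e  h
    0  1  2  3  4  5
  d 1  1  2  3  4  5
  b 2  2  2  2  3  4
  c 3  3  3  3  3  4
  e 4  3  4  4  3  4
Edit distance = dp[4][5] = 4

4


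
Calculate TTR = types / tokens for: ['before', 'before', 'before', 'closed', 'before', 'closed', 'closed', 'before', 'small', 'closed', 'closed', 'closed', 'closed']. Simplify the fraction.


Tokens: 13
Unique types: ('before', 'closed', 'small') = 3
TTR = 3/13
Already in lowest terms.

3/13


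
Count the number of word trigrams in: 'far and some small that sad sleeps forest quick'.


Word trigrams from [9] words:
  Trigram 1: (far and some)
  Trigram 2: (and some small)
  Trigram 3: (some small that)
  Trigram 4: (small that sad)
  Trigram 5: (that sad sleeps)
  Trigram 6: (sad sleeps forest)
  Trigram 7: (sleeps forest quick)
Total word trigrams: 9 - 2 = 7

7


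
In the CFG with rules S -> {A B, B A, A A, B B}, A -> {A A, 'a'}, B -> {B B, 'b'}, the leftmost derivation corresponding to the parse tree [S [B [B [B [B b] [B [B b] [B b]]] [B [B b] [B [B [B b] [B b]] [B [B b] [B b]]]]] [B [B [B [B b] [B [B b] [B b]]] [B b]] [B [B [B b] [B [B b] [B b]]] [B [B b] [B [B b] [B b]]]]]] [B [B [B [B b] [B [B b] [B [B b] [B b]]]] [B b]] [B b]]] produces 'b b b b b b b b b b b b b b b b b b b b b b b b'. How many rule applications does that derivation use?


Every bracketed nonterminal node [X ...] in the tree is produced by exactly one rule application.
Reading the tree off as a leftmost derivation:
  Step 1: S  =>  B B   (applied S -> B B)
  Step 2: B B  =>  B B B   (applied B -> B B)
  Step 3: B B B  =>  B B B B   (applied B -> B B)
  Step 4: B B B B  =>  B B B B B   (applied B -> B B)
  Step 5: B B B B B  =>  b B B B B   (applied B -> b)
  Step 6: b B B B B  =>  b B B B B B   (applied B -> B B)
  Step 7: b B B B B B  =>  b b B B B B   (applied B -> b)
  Step 8: b b B B B B  =>  b b b B B B   (applied B -> b)
  Step 9: b b b B B B  =>  b b b B B B B   (applied B -> B B)
  Step 10: b b b B B B B  =>  b b b b B B B   (applied B -> b)
  Step 11: b b b b B B B  =>  b b b b B B B B   (applied B -> B B)
  Step 12: b b b b B B B B  =>  b b b b B B B B B   (applied B -> B B)
  Step 13: b b b b B B B B B  =>  b b b b b B B B B   (applied B -> b)
  Step 14: b b b b b B B B B  =>  b b b b b b B B B   (applied B -> b)
  Step 15: b b b b b b B B B  =>  b b b b b b B B B B   (applied B -> B B)
  Step 16: b b b b b b B B B B  =>  b b b b b b b B B B   (applied B -> b)
  Step 17: b b b b b b b B B B  =>  b b b b b b b b B B   (applied B -> b)
  Step 18: b b b b b b b b B B  =>  b b b b b b b b B B B   (applied B -> B B)
  Step 19: b b b b b b b b B B B  =>  b b b b b b b b B B B B   (applied B -> B B)
  Step 20: b b b b b b b b B B B B  =>  b b b b b b b b B B B B B   (applied B -> B B)
  Step 21: b b b b b b b b B B B B B  =>  b b b b b b b b b B B B B   (applied B -> b)
  Step 22: b b b b b b b b b B B B B  =>  b b b b b b b b b B B B B B   (applied B -> B B)
  Step 23: b b b b b b b b b B B B B B  =>  b b b b b b b b b b B B B B   (applied B -> b)
  Step 24: b b b b b b b b b b B B B B  =>  b b b b b b b b b b b B B B   (applied B -> b)
  Step 25: b b b b b b b b b b b B B B  =>  b b b b b b b b b b b b B B   (applied B -> b)
  Step 26: b b b b b b b b b b b b B B  =>  b b b b b b b b b b b b B B B   (applied B -> B B)
  Step 27: b b b b b b b b b b b b B B B  =>  b b b b b b b b b b b b B B B B   (applied B -> B B)
  Step 28: b b b b b b b b b b b b B B B B  =>  b b b b b b b b b b b b b B B B   (applied B -> b)
  Step 29: b b b b b b b b b b b b b B B B  =>  b b b b b b b b b b b b b B B B B   (applied B -> B B)
  Step 30: b b b b b b b b b b b b b B B B B  =>  b b b b b b b b b b b b b b B B B   (applied B -> b)
  Step 31: b b b b b b b b b b b b b b B B B  =>  b b b b b b b b b b b b b b b B B   (applied B -> b)
  Step 32: b b b b b b b b b b b b b b b B B  =>  b b b b b b b b b b b b b b b B B B   (applied B -> B B)
  Step 33: b b b b b b b b b b b b b b b B B B  =>  b b b b b b b b b b b b b b b b B B   (applied B -> b)
  Step 34: b b b b b b b b b b b b b b b b B B  =>  b b b b b b b b b b b b b b b b B B B   (applied B -> B B)
  Step 35: b b b b b b b b b b b b b b b b B B B  =>  b b b b b b b b b b b b b b b b b B B   (applied B -> b)
  Step 36: b b b b b b b b b b b b b b b b b B B  =>  b b b b b b b b b b b b b b b b b b B   (applied B -> b)
  Step 37: b b b b b b b b b b b b b b b b b b B  =>  b b b b b b b b b b b b b b b b b b B B   (applied B -> B B)
  Step 38: b b b b b b b b b b b b b b b b b b B B  =>  b b b b b b b b b b b b b b b b b b B B B   (applied B -> B B)
  Step 39: b b b b b b b b b b b b b b b b b b B B B  =>  b b b b b b b b b b b b b b b b b b B B B B   (applied B -> B B)
  Step 40: b b b b b b b b b b b b b b b b b b B B B B  =>  b b b b b b b b b b b b b b b b b b b B B B   (applied B -> b)
  Step 41: b b b b b b b b b b b b b b b b b b b B B B  =>  b b b b b b b b b b b b b b b b b b b B B B B   (applied B -> B B)
  Step 42: b b b b b b b b b b b b b b b b b b b B B B B  =>  b b b b b b b b b b b b b b b b b b b b B B B   (applied B -> b)
  Step 43: b b b b b b b b b b b b b b b b b b b b B B B  =>  b b b b b b b b b b b b b b b b b b b b B B B B   (applied B -> B B)
  Step 44: b b b b b b b b b b b b b b b b b b b b B B B B  =>  b b b b b b b b b b b b b b b b b b b b b B B B   (applied B -> b)
  Step 45: b b b b b b b b b b b b b b b b b b b b b B B B  =>  b b b b b b b b b b b b b b b b b b b b b b B B   (applied B -> b)
  Step 46: b b b b b b b b b b b b b b b b b b b b b b B B  =>  b b b b b b b b b b b b b b b b b b b b b b b B   (applied B -> b)
  Step 47: b b b b b b b b b b b b b b b b b b b b b b b B  =>  b b b b b b b b b b b b b b b b b b b b b b b b   (applied B -> b)
Final yield: b b b b b b b b b b b b b b b b b b b b b b b b
Total rewrite steps: 47

47


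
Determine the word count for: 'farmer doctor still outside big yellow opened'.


Counting words by splitting on spaces:
  Word 1: 'farmer'
  Word 2: 'doctor'
  Word 3: 'still'
  Word 4: 'outside'
  Word 5: 'big'
  Word 6: 'yellow'
  Word 7: 'opened'
Total words: 7

7


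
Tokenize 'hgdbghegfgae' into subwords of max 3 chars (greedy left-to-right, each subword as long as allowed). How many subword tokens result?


'hgdbghegfgae' has 12 characters.
Chunking with max size 3:
  Chunk 1: 'hgd' (positions 0-2)
  Chunk 2: 'bgh' (positions 3-5)
  Chunk 3: 'egf' (positions 6-8)
  Chunk 4: 'gae' (positions 9-11)
Total chunks: ceil(12 / 3) = 4

4


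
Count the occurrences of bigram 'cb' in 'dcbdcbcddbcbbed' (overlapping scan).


Scanning 'dcbdcbcddbcbbed' for bigram 'cb':
  Position 0: 'dc' -> no
  Position 1: 'cb' -> MATCH
  Position 2: 'bd' -> no
  Position 3: 'dc' -> no
  Position 4: 'cb' -> MATCH
  Position 5: 'bc' -> no
  Position 6: 'cd' -> no
  Position 7: 'dd' -> no
  Position 8: 'db' -> no
  Position 9: 'bc' -> no
  Position 10: 'cb' -> MATCH
  Position 11: 'bb' -> no
  Position 12: 'be' -> no
  Position 13: 'ed' -> no
Total matches: 3

3


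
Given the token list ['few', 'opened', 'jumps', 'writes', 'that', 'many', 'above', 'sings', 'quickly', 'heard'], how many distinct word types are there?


Listing all tokens and tracking unique types:
  Token 1: 'few' -> NEW (unique so far: 1)
  Token 2: 'opened' -> NEW (unique so far: 2)
  Token 3: 'jumps' -> NEW (unique so far: 3)
  Token 4: 'writes' -> NEW (unique so far: 4)
  Token 5: 'that' -> NEW (unique so far: 5)
  Token 6: 'many' -> NEW (unique so far: 6)
  Token 7: 'above' -> NEW (unique so far: 7)
  Token 8: 'sings' -> NEW (unique so far: 8)
  Token 9: 'quickly' -> NEW (unique so far: 9)
  Token 10: 'heard' -> NEW (unique so far: 10)
Unique types: ('above', 'few', 'heard', 'jumps', 'many', 'opened', 'quickly', 'sings', 'that', 'writes')
Vocabulary size: 10

10


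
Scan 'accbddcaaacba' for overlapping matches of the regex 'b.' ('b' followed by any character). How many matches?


Pattern: b. means 'b' followed by any character.
Scanning 'accbddcaaacba' position-by-position:
  Pos 0: window 'ac' -> no
  Pos 1: window 'cc' -> no
  Pos 2: window 'cb' -> no
  Pos 3: window 'bd' -> MATCH
  Pos 4: window 'dd' -> no
  Pos 5: window 'dc' -> no
  Pos 6: window 'ca' -> no
  Pos 7: window 'aa' -> no
  Pos 8: window 'aa' -> no
  Pos 9: window 'ac' -> no
  Pos 10: window 'cb' -> no
  Pos 11: window 'ba' -> MATCH
  Pos 12: window 'a' -> no
Total matches: 2

2


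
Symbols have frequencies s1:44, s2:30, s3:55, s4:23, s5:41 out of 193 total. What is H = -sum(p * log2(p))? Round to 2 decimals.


Computing entropy H = -sum(p_i * log2(p_i)):
  s1: p = 44/193 = 0.2280, -p*log2(p) = 0.4863
  s2: p = 30/193 = 0.1554, -p*log2(p) = 0.4174
  s3: p = 55/193 = 0.2850, -p*log2(p) = 0.5161
  s4: p = 23/193 = 0.1192, -p*log2(p) = 0.3657
  s5: p = 41/193 = 0.2124, -p*log2(p) = 0.4748
H = sum of terms = 2.2603
Rounded to 2 decimals: 2.26

2.26


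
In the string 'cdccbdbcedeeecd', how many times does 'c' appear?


Scanning 'cdccbdbcedeeecd' for 'c':
  Position 0: 'c' -> MATCH (count: 1)
  Position 2: 'c' -> MATCH (count: 2)
  Position 3: 'c' -> MATCH (count: 3)
  Position 7: 'c' -> MATCH (count: 4)
  Position 13: 'c' -> MATCH (count: 5)
Total occurrences of 'c': 5

5


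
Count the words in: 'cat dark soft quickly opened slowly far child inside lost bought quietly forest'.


Counting words by splitting on spaces:
  Word 1: 'cat'
  Word 2: 'dark'
  Word 3: 'soft'
  Word 4: 'quickly'
  Word 5: 'opened'
  Word 6: 'slowly'
  Word 7: 'far'
  Word 8: 'child'
  Word 9: 'inside'
  Word 10: 'lost'
  Word 11: 'bought'
  Word 12: 'quietly'
  Word 13: 'forest'
Total words: 13

13


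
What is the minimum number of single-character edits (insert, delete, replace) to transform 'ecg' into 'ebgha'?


Building DP table for s1='ecg' (len 3) and s2='ebgha' (len 5):
       e  b  g  h  a
    0  1  2  3  4  5
  e 1  0  1  2  3  4
  c 2  1  1  2  3  4
  g 3  2  2  1  2  3
Edit distance = dp[3][5] = 3

3


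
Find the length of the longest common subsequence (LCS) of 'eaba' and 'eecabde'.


DP table for LCS of 'eaba' and 'eecabde':
       e  e  c  a  b  d  e
    0  0  0  0  0  0  0  0
  e 0  1  1  1  1  1  1  1
  a 0  1  1  1  2  2  2  2
  b 0  1  1  1  2  3  3  3
  a 0  1  1  1  2  3  3  3
LCS: 'eab'
LCS length = 3

3


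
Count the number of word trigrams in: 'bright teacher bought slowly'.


Word trigrams from [4] words:
  Trigram 1: (bright teacher bought)
  Trigram 2: (teacher bought slowly)
Total word trigrams: 4 - 2 = 2

2


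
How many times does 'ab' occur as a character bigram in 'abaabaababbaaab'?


Scanning 'abaabaababbaaab' for bigram 'ab':
  Position 0: 'ab' -> MATCH
  Position 1: 'ba' -> no
  Position 2: 'aa' -> no
  Position 3: 'ab' -> MATCH
  Position 4: 'ba' -> no
  Position 5: 'aa' -> no
  Position 6: 'ab' -> MATCH
  Position 7: 'ba' -> no
  Position 8: 'ab' -> MATCH
  Position 9: 'bb' -> no
  Position 10: 'ba' -> no
  Position 11: 'aa' -> no
  Position 12: 'aa' -> no
  Position 13: 'ab' -> MATCH
Total matches: 5

5


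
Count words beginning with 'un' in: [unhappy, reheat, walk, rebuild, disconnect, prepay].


Checking each word for prefix 'un':
  'unhappy' -> YES, starts with 'un' (count: 1)
  'reheat' -> no (count: 1)
  'walk' -> no (count: 1)
  'rebuild' -> no (count: 1)
  'disconnect' -> no (count: 1)
  'prepay' -> no (count: 1)
Total with prefix 'un': 1

1


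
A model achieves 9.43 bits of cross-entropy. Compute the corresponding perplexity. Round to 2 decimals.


Perplexity formula: PP = 2^H
H = 9.43
PP = 2^9.43
Decompose: 2^9.43 = 2^9 * 2^0.43
2^9 = 512, 2^0.43 ~ 1.3472336
PP ~ 512 * 1.3472336 = 689.7836032
Rounded to 2 decimals: 689.78

689.78


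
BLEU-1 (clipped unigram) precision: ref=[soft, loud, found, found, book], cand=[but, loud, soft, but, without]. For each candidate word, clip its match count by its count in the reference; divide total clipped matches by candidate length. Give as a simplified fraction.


Reference word counts: {'book': 1, 'found': 2, 'loud': 1, 'soft': 1}
Checking each candidate word (with clipping):
  'but' -> not in reference -> no match (matches: 0)
  'loud' -> in reference (ref count 1, used 1/1) -> match (matches: 1)
  'soft' -> in reference (ref count 1, used 1/1) -> match (matches: 2)
  'but' -> not in reference -> no match (matches: 2)
  'without' -> not in reference -> no match (matches: 2)
Clipped matches: 2, Candidate length: 5
Precision = 2/5

2/5


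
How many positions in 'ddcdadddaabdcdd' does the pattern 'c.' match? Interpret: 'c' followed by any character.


Pattern: c. means 'c' followed by any character.
Scanning 'ddcdadddaabdcdd' position-by-position:
  Pos 0: window 'dd' -> no
  Pos 1: window 'dc' -> no
  Pos 2: window 'cd' -> MATCH
  Pos 3: window 'da' -> no
  Pos 4: window 'ad' -> no
  Pos 5: window 'dd' -> no
  Pos 6: window 'dd' -> no
  Pos 7: window 'da' -> no
  Pos 8: window 'aa' -> no
  Pos 9: window 'ab' -> no
  Pos 10: window 'bd' -> no
  Pos 11: window 'dc' -> no
  Pos 12: window 'cd' -> MATCH
  Pos 13: window 'dd' -> no
  Pos 14: window 'd' -> no
Total matches: 2

2


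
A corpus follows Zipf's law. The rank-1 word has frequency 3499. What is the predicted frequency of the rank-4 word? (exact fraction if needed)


Zipf's law: freq(rank) = f1 / rank
f1 = 3499, rank = 4
freq = 3499 / 4
GCD(3499, 4) = 1
Simplified: 3499/4

3499/4


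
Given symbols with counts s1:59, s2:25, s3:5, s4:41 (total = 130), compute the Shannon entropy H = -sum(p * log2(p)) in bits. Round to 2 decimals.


Computing entropy H = -sum(p_i * log2(p_i)):
  s1: p = 59/130 = 0.4538, -p*log2(p) = 0.5173
  s2: p = 25/130 = 0.1923, -p*log2(p) = 0.4574
  s3: p = 5/130 = 0.0385, -p*log2(p) = 0.1808
  s4: p = 41/130 = 0.3154, -p*log2(p) = 0.5251
H = sum of terms = 1.6806
Rounded to 2 decimals: 1.68

1.68


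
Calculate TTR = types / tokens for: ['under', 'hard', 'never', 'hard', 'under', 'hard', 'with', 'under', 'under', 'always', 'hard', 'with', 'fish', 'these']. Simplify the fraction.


Tokens: 14
Unique types: ('always', 'fish', 'hard', 'never', 'these', 'under', 'with') = 7
TTR = 7/14
Simplify: divide both by 7 -> 1/2
TTR = 1/2

1/2


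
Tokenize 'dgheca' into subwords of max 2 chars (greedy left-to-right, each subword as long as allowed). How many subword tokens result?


'dgheca' has 6 characters.
Chunking with max size 2:
  Chunk 1: 'dg' (positions 0-1)
  Chunk 2: 'he' (positions 2-3)
  Chunk 3: 'ca' (positions 4-5)
Total chunks: ceil(6 / 2) = 3

3


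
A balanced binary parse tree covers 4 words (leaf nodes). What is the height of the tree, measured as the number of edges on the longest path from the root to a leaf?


In a balanced binary tree with n leaves the deepest leaf is ceil(log2(n)) edges below the root.
log2(4) = 2.0000
ceil(2.0000) = 2
height (edges) = 2

2


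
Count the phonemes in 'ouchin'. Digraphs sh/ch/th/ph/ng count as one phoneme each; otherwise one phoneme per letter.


Parsing 'ouchin' greedily, digraphs first:
  'o' -> vowel phoneme (phonemes so far: 1)
  'u' -> vowel phoneme (phonemes so far: 2)
  'ch' -> digraph (1 consonant phoneme) (phonemes so far: 3)
  'i' -> vowel phoneme (phonemes so far: 4)
  'n' -> consonant phoneme (phonemes so far: 5)
Total phonemes: 5

5


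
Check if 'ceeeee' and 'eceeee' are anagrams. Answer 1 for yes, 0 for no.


Sort characters of 'ceeeee': 'ceeeee'
Sort characters of 'eceeee': 'ceeeee'
Sorted forms match -> they ARE anagrams
Result: 1

1


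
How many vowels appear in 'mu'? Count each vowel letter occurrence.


Scanning each character of 'mu':
  Position 1: 'm' -> consonant (running count: 0)
  Position 2: 'u' -> vowel (running count: 1)
Total vowels: 1

1


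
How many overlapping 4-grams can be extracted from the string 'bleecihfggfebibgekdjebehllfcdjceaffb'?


String 'bleecihfggfebibgekdjebehllfcdjceaffb' has length L = 36.
Number of overlapping n-grams = L - n + 1
Substituting: 36 - 4 + 1 = 33

33


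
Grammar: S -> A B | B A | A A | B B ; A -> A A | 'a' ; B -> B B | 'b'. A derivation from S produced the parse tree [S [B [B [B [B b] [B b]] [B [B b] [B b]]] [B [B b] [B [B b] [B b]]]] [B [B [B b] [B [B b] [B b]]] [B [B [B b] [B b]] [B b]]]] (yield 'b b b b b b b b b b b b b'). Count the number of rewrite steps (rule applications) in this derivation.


Every bracketed nonterminal node [X ...] in the tree is produced by exactly one rule application.
Reading the tree off as a leftmost derivation:
  Step 1: S  =>  B B   (applied S -> B B)
  Step 2: B B  =>  B B B   (applied B -> B B)
  Step 3: B B B  =>  B B B B   (applied B -> B B)
  Step 4: B B B B  =>  B B B B B   (applied B -> B B)
  Step 5: B B B B B  =>  b B B B B   (applied B -> b)
  Step 6: b B B B B  =>  b b B B B   (applied B -> b)
  Step 7: b b B B B  =>  b b B B B B   (applied B -> B B)
  Step 8: b b B B B B  =>  b b b B B B   (applied B -> b)
  Step 9: b b b B B B  =>  b b b b B B   (applied B -> b)
  Step 10: b b b b B B  =>  b b b b B B B   (applied B -> B B)
  Step 11: b b b b B B B  =>  b b b b b B B   (applied B -> b)
  Step 12: b b b b b B B  =>  b b b b b B B B   (applied B -> B B)
  Step 13: b b b b b B B B  =>  b b b b b b B B   (applied B -> b)
  Step 14: b b b b b b B B  =>  b b b b b b b B   (applied B -> b)
  Step 15: b b b b b b b B  =>  b b b b b b b B B   (applied B -> B B)
  Step 16: b b b b b b b B B  =>  b b b b b b b B B B   (applied B -> B B)
  Step 17: b b b b b b b B B B  =>  b b b b b b b b B B   (applied B -> b)
  Step 18: b b b b b b b b B B  =>  b b b b b b b b B B B   (applied B -> B B)
  Step 19: b b b b b b b b B B B  =>  b b b b b b b b b B B   (applied B -> b)
  Step 20: b b b b b b b b b B B  =>  b b b b b b b b b b B   (applied B -> b)
  Step 21: b b b b b b b b b b B  =>  b b b b b b b b b b B B   (applied B -> B B)
  Step 22: b b b b b b b b b b B B  =>  b b b b b b b b b b B B B   (applied B -> B B)
  Step 23: b b b b b b b b b b B B B  =>  b b b b b b b b b b b B B   (applied B -> b)
  Step 24: b b b b b b b b b b b B B  =>  b b b b b b b b b b b b B   (applied B -> b)
  Step 25: b b b b b b b b b b b b B  =>  b b b b b b b b b b b b b   (applied B -> b)
Final yield: b b b b b b b b b b b b b
Total rewrite steps: 25

25
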